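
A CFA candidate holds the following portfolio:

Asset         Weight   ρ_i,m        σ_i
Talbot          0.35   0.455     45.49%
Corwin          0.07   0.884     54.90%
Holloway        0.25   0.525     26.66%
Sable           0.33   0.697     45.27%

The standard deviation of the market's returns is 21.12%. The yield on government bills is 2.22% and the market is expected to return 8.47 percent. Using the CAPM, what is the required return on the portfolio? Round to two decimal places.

9.49%

β_Talbot = 0.455 × 45.49% / 21.12% = 0.9800
β_Corwin = 0.884 × 54.90% / 21.12% = 2.2979
β_Holloway = 0.525 × 26.66% / 21.12% = 0.6627
β_Sable = 0.697 × 45.27% / 21.12% = 1.4940
β_P = Σ w_i β_i = 0.35×0.9800 + 0.07×2.2979 + 0.25×0.6627 + 0.33×1.4940 = 1.1625
MRP = 8.47% − 2.22% = 6.25%
E(R_P) = R_f + β_P × MRP = 2.22% + 1.1625 × 6.25% = 9.49%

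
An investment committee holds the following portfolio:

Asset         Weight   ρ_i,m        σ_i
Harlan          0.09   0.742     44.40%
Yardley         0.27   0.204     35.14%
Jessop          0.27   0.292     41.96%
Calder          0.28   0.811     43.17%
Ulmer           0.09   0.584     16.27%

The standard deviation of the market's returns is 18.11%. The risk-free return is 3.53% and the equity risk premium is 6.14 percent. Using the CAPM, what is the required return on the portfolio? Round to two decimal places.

9.93%

β_Harlan = 0.742 × 44.40% / 18.11% = 1.8191
β_Yardley = 0.204 × 35.14% / 18.11% = 0.3958
β_Jessop = 0.292 × 41.96% / 18.11% = 0.6765
β_Calder = 0.811 × 43.17% / 18.11% = 1.9332
β_Ulmer = 0.584 × 16.27% / 18.11% = 0.5247
β_P = Σ w_i β_i = 0.09×1.8191 + 0.27×0.3958 + 0.27×0.6765 + 0.28×1.9332 + 0.09×0.5247 = 1.0418
E(R_P) = R_f + β_P × MRP = 3.53% + 1.0418 × 6.14% = 9.93%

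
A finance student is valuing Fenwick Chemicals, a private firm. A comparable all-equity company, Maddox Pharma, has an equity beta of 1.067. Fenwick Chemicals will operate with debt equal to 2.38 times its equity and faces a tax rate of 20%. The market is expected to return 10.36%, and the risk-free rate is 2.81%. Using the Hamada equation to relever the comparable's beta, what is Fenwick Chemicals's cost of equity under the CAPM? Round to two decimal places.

26.20%

β_L = β_U × [1 + (1 − t)(D/E)] = 1.067 × [1 + (1 − 0.20) × 2.38]
    = 1.067 × [1 + 0.80 × 2.38] = 1.067 × 2.9040 = 3.0986
MRP = 10.36% − 2.81% = 7.55%
E(R) = R_f + β_L × MRP = 2.81% + 3.0986 × 7.55% = 26.20%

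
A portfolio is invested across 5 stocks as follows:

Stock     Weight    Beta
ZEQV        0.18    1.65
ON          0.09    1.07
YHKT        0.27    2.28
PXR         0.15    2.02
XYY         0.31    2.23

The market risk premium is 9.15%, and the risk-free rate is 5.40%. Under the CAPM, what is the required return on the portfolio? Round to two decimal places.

23.73%

β_P = Σ w_i β_i = 0.18×1.65 + 0.09×1.07 + 0.27×2.28 + 0.15×2.02 + 0.31×2.23 = 2.0032
E(R_P) = R_f + β_P × MRP = 5.40% + 2.0032 × 9.15% = 23.73%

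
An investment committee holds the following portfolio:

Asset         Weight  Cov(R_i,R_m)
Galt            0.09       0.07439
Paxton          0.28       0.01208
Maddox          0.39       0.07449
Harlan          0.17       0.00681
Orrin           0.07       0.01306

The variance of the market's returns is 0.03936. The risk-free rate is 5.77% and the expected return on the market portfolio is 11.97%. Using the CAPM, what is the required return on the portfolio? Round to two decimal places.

β_Galt = 0.07439 / 0.03936 = 1.8900
β_Paxton = 0.01208 / 0.03936 = 0.3069
β_Maddox = 0.07449 / 0.03936 = 1.8925
β_Harlan = 0.00681 / 0.03936 = 0.1730
β_Orrin = 0.01306 / 0.03936 = 0.3318
β_P = Σ w_i β_i = 0.09×1.8900 + 0.28×0.3069 + 0.39×1.8925 + 0.17×0.1730 + 0.07×0.3318 = 1.0467
MRP = 11.97% − 5.77% = 6.20%
E(R_P) = R_f + β_P × MRP = 5.77% + 1.0467 × 6.20% = 12.26%

12.26%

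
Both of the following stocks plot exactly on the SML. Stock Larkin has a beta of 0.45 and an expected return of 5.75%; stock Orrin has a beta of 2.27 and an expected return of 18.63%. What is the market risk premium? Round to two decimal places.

7.08%

Both satisfy E(R) = R_f + β·MRP, so the slope of the SML is
MRP = (18.63% − 5.75%) / (2.27 − 0.45) = 12.88% / 1.82 = 7.0769%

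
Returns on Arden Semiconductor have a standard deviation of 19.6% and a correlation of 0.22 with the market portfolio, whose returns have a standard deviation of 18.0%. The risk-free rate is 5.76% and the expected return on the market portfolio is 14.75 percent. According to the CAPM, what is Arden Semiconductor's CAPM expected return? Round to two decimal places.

7.91%

β = ρ × σ_i / σ_m = 0.22 × 19.6% / 18.0% = 0.2396
MRP = 14.75% − 5.76% = 8.99%
E(R) = 5.76% + 0.2396 × 8.99% = 7.91%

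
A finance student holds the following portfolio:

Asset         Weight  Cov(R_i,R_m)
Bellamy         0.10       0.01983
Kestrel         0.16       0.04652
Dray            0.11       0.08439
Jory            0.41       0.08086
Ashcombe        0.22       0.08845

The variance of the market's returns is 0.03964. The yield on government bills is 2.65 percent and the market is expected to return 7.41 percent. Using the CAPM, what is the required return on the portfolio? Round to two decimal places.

11.21%

β_Bellamy = 0.01983 / 0.03964 = 0.5003
β_Kestrel = 0.04652 / 0.03964 = 1.1736
β_Dray = 0.08439 / 0.03964 = 2.1289
β_Jory = 0.08086 / 0.03964 = 2.0399
β_Ashcombe = 0.08845 / 0.03964 = 2.2313
β_P = Σ w_i β_i = 0.10×0.5003 + 0.16×1.1736 + 0.11×2.1289 + 0.41×2.0399 + 0.22×2.2313 = 1.7992
MRP = 7.41% − 2.65% = 4.76%
E(R_P) = R_f + β_P × MRP = 2.65% + 1.7992 × 4.76% = 11.21%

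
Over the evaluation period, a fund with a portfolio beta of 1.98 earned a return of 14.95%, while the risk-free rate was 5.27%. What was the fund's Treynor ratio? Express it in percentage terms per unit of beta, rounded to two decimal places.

Treynor = (R_P − R_f) / β_P = (14.95% − 5.27%) / 1.9800 = 9.68% / 1.9800 = 4.89%

4.89%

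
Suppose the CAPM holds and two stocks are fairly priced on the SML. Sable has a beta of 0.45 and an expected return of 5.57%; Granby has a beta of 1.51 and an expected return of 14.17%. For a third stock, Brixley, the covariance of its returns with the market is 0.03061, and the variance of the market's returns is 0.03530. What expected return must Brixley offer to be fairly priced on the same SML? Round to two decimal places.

MRP = (14.17% − 5.57%) / (1.51 − 0.45) = 8.1132%
R_f = 5.57% − 0.45 × 8.1132% = 1.9191%
β_Brixley = Cov / Var(R_m) = 0.03061 / 0.03530 = 0.8671
E(R_Brixley) = R_f + β × MRP = 1.9191% + 0.8671 × 8.1132% = 8.95%

8.95%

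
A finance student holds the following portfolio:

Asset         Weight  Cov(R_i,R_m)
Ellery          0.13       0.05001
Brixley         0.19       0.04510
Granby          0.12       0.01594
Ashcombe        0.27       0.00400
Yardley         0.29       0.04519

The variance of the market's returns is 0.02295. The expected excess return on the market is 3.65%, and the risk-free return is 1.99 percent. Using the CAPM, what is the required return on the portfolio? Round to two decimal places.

6.95%

β_Ellery = 0.05001 / 0.02295 = 2.1791
β_Brixley = 0.04510 / 0.02295 = 1.9651
β_Granby = 0.01594 / 0.02295 = 0.6946
β_Ashcombe = 0.00400 / 0.02295 = 0.1743
β_Yardley = 0.04519 / 0.02295 = 1.9691
β_P = Σ w_i β_i = 0.13×2.1791 + 0.19×1.9651 + 0.12×0.6946 + 0.27×0.1743 + 0.29×1.9691 = 1.3581
E(R_P) = R_f + β_P × MRP = 1.99% + 1.3581 × 3.65% = 6.95%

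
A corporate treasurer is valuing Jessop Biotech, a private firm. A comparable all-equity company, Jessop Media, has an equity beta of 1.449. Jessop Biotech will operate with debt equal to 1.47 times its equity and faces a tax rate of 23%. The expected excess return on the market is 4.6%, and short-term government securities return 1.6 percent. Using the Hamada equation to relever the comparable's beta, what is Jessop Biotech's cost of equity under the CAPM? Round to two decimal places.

15.81%

β_L = β_U × [1 + (1 − t)(D/E)] = 1.449 × [1 + (1 − 0.23) × 1.47]
    = 1.449 × [1 + 0.77 × 1.47] = 1.449 × 2.1319 = 3.0891
E(R) = R_f + β_L × MRP = 1.6% + 3.0891 × 4.6% = 15.81%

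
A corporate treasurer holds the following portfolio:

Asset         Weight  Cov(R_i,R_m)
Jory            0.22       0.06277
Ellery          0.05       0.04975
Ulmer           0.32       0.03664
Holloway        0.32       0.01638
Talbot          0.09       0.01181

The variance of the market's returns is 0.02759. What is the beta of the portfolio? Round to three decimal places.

1.244

β_Jory = 0.06277 / 0.02759 = 2.2751
β_Ellery = 0.04975 / 0.02759 = 1.8032
β_Ulmer = 0.03664 / 0.02759 = 1.3280
β_Holloway = 0.01638 / 0.02759 = 0.5937
β_Talbot = 0.01181 / 0.02759 = 0.4281
β_P = Σ w_i β_i = 0.22×2.2751 + 0.05×1.8032 + 0.32×1.3280 + 0.32×0.5937 + 0.09×0.4281 = 1.2442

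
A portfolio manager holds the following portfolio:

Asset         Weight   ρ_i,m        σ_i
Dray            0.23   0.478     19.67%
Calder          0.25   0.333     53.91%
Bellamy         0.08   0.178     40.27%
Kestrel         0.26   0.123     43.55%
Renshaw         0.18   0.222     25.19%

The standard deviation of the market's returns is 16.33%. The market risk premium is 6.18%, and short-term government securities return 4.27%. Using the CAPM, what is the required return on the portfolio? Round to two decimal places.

β_Dray = 0.478 × 19.67% / 16.33% = 0.5758
β_Calder = 0.333 × 53.91% / 16.33% = 1.0993
β_Bellamy = 0.178 × 40.27% / 16.33% = 0.4390
β_Kestrel = 0.123 × 43.55% / 16.33% = 0.3280
β_Renshaw = 0.222 × 25.19% / 16.33% = 0.3424
β_P = Σ w_i β_i = 0.23×0.5758 + 0.25×1.0993 + 0.08×0.4390 + 0.26×0.3280 + 0.18×0.3424 = 0.5893
E(R_P) = R_f + β_P × MRP = 4.27% + 0.5893 × 6.18% = 7.91%

7.91%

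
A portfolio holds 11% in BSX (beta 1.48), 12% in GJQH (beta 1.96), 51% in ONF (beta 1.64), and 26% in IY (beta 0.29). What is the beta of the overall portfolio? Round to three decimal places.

1.310

β_P = Σ w_i β_i = 0.11×1.48 + 0.12×1.96 + 0.51×1.64 + 0.26×0.29 = 1.3098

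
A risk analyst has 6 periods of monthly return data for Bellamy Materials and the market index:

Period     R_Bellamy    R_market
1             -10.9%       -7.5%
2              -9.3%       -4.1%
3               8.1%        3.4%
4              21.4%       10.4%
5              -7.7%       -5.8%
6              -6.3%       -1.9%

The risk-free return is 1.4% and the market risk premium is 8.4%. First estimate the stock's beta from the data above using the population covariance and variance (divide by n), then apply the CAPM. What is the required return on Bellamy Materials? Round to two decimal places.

Mean R_i = (-10.9 − 9.3 + 8.1 + 21.4 − 7.7 − 6.3) / 6 = -0.7833%
Mean R_m = (-7.5 − 4.1 + 3.4 + 10.4 − 5.8 − 1.9) / 6 = -0.9167%
Σ(R_i − R̄_i)(R_m − R̄_m) = 422.3017  ⇒  Cov = 422.3017 / 6 = 70.3836
Σ(R_m − R̄_m)² = 224.9883  ⇒  Var(R_m) = 224.9883 / 6 = 37.4981
β = Cov / Var(R_m) = 70.3836 / 37.4981 = 1.8770
E(R) = R_f + β × MRP = 1.4% + 1.8770 × 8.4% = 17.17%

17.17%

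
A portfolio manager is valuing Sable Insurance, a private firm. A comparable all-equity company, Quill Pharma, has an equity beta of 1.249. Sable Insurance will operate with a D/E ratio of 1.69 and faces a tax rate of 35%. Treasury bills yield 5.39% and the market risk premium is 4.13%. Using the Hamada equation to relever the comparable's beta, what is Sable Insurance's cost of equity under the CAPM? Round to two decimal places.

16.21%

β_L = β_U × [1 + (1 − t)(D/E)] = 1.249 × [1 + (1 − 0.35) × 1.69]
    = 1.249 × [1 + 0.65 × 1.69] = 1.249 × 2.0985 = 2.6210
E(R) = R_f + β_L × MRP = 5.39% + 2.6210 × 4.13% = 16.21%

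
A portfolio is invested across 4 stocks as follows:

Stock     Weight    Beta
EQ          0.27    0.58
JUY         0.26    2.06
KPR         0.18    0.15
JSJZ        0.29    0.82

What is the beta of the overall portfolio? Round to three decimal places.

β_P = Σ w_i β_i = 0.27×0.58 + 0.26×2.06 + 0.18×0.15 + 0.29×0.82 = 0.9570

0.957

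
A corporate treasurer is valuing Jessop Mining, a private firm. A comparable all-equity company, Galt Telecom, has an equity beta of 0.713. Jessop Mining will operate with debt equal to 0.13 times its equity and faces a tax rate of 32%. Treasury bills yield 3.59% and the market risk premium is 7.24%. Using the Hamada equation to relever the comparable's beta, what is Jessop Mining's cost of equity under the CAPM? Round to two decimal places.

9.21%

β_L = β_U × [1 + (1 − t)(D/E)] = 0.713 × [1 + (1 − 0.32) × 0.13]
    = 0.713 × [1 + 0.68 × 0.13] = 0.713 × 1.0884 = 0.7760
E(R) = R_f + β_L × MRP = 3.59% + 0.7760 × 7.24% = 9.21%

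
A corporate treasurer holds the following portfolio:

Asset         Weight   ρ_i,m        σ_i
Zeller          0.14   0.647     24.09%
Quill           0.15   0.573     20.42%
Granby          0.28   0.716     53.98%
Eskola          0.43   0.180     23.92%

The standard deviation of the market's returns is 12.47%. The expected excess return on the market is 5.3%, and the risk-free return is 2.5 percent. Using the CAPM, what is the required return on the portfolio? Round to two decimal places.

9.56%

β_Zeller = 0.647 × 24.09% / 12.47% = 1.2499
β_Quill = 0.573 × 20.42% / 12.47% = 0.9383
β_Granby = 0.716 × 53.98% / 12.47% = 3.0994
β_Eskola = 0.180 × 23.92% / 12.47% = 0.3453
β_P = Σ w_i β_i = 0.14×1.2499 + 0.15×0.9383 + 0.28×3.0994 + 0.43×0.3453 = 1.3320
E(R_P) = R_f + β_P × MRP = 2.5% + 1.3320 × 5.3% = 9.56%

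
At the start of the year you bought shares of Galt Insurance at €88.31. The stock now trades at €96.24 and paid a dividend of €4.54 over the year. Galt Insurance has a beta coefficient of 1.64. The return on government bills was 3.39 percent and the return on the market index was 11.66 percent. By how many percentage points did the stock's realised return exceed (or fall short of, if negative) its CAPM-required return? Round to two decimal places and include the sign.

-2.83%

Realised HPR = (P1 + D1 − P0) / P0 = (96.24 + 4.54 − 88.31) / 88.31 = 12.47 / 88.31 = 14.1207%
MRP = 11.66% − 3.39% = 8.27%
CAPM required = R_f + β·MRP = 3.39% + 1.64 × 8.27% = 16.9528%
α = realised − required = 14.1207% − 16.9528% = -2.83%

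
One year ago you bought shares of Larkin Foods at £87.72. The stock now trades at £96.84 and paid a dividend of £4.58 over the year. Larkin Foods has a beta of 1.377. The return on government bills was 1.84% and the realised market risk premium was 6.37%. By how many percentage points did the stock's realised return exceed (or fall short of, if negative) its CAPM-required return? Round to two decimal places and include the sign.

+5.01%

Realised HPR = (P1 + D1 − P0) / P0 = (96.84 + 4.58 − 87.72) / 87.72 = 13.70 / 87.72 = 15.6179%
CAPM required = R_f + β·MRP = 1.84% + 1.377 × 6.37% = 10.61149%
α = realised − required = 15.6179% − 10.61149% = +5.01%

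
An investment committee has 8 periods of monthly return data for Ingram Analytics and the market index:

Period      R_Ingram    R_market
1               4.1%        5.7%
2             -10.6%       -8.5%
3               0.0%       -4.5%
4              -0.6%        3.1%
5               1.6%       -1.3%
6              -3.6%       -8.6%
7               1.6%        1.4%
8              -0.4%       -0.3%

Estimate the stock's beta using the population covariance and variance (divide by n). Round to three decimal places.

Mean R_i = (4.1 − 10.6 + 0.0 − 0.6 + 1.6 − 3.6 + 1.6 − 0.4) / 8 = -0.9875%
Mean R_m = (5.7 − 8.5 − 4.5 + 3.1 − 1.3 − 8.6 + 1.4 − 0.3) / 8 = -1.6250%
Σ(R_i − R̄_i)(R_m − R̄_m) = 130.0125  ⇒  Cov = 130.0125 / 8 = 16.2516
Σ(R_m − R̄_m)² = 191.1750  ⇒  Var(R_m) = 191.1750 / 8 = 23.8969
β = Cov / Var(R_m) = 16.2516 / 23.8969 = 0.6801

0.680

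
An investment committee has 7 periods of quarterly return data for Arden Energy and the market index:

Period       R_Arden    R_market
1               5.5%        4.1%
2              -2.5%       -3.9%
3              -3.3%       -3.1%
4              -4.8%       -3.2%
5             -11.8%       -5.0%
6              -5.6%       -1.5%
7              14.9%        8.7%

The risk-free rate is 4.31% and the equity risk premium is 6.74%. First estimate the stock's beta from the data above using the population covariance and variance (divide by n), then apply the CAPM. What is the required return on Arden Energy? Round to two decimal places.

15.38%

Mean R_i = (5.5 − 2.5 − 3.3 − 4.8 − 11.8 − 5.6 + 14.9) / 7 = -1.0857%
Mean R_m = (4.1 − 3.9 − 3.1 − 3.2 − 5.0 − 1.5 + 8.7) / 7 = -0.5571%
Σ(R_i − R̄_i)(R_m − R̄_m) = 250.6857  ⇒  Cov = 250.6857 / 7 = 35.8122
Σ(R_m − R̄_m)² = 152.6371  ⇒  Var(R_m) = 152.6371 / 7 = 21.8053
β = Cov / Var(R_m) = 35.8122 / 21.8053 = 1.6424
E(R) = R_f + β × MRP = 4.31% + 1.6424 × 6.74% = 15.38%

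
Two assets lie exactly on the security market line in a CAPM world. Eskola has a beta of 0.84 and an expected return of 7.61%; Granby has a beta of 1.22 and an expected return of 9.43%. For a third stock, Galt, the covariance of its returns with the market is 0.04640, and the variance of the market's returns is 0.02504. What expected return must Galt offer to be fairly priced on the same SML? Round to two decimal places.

12.46%

MRP = (9.43% − 7.61%) / (1.22 − 0.84) = 4.7895%
R_f = 7.61% − 0.84 × 4.7895% = 3.5868%
β_Galt = Cov / Var(R_m) = 0.04640 / 0.02504 = 1.8530
E(R_Galt) = R_f + β × MRP = 3.5868% + 1.8530 × 4.7895% = 12.46%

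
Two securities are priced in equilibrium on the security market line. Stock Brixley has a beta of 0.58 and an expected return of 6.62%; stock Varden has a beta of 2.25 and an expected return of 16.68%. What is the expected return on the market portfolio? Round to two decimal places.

9.15%

Both satisfy E(R) = R_f + β·MRP, so the slope of the SML is
MRP = (16.68% − 6.62%) / (2.25 − 0.58) = 10.06% / 1.67 = 6.0240%
R_f = E(R_Brixley) − β_Brixley·MRP = 6.62% − 0.58 × 6.0240% = 3.1261%
E(R_m) = R_f + MRP = 3.1261% + 6.0240% = 9.15%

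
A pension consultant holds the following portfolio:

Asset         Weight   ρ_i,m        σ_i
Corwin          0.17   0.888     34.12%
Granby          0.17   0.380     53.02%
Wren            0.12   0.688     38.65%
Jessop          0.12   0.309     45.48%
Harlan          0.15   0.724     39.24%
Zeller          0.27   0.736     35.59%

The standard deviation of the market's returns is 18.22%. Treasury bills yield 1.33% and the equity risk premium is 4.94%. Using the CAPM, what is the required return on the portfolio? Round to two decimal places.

β_Corwin = 0.888 × 34.12% / 18.22% = 1.6629
β_Granby = 0.380 × 53.02% / 18.22% = 1.1058
β_Wren = 0.688 × 38.65% / 18.22% = 1.4595
β_Jessop = 0.309 × 45.48% / 18.22% = 0.7713
β_Harlan = 0.724 × 39.24% / 18.22% = 1.5593
β_Zeller = 0.736 × 35.59% / 18.22% = 1.4377
β_P = Σ w_i β_i = 0.17×1.6629 + 0.17×1.1058 + 0.12×1.4595 + 0.12×0.7713 + 0.15×1.5593 + 0.27×1.4377 = 1.3604
E(R_P) = R_f + β_P × MRP = 1.33% + 1.3604 × 4.94% = 8.05%

8.05%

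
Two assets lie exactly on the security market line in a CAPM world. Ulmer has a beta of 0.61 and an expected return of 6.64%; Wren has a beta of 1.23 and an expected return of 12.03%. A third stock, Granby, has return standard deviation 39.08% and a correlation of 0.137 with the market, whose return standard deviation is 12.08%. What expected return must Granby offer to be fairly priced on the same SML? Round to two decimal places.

MRP = (12.03% − 6.64%) / (1.23 − 0.61) = 8.6935%
R_f = 6.64% − 0.61 × 8.6935% = 1.3370%
β_Granby = ρ·σ_i/σ_m = 0.137 × 39.08 / 12.08 = 0.4432
E(R_Granby) = R_f + β × MRP = 1.3370% + 0.4432 × 8.6935% = 5.19%

5.19%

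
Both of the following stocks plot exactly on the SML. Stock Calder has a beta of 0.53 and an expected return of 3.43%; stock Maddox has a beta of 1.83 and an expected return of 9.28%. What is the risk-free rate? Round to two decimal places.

1.05%

Both satisfy E(R) = R_f + β·MRP, so the slope of the SML is
MRP = (9.28% − 3.43%) / (1.83 − 0.53) = 5.85% / 1.30 = 4.5000%
R_f = E(R_Calder) − β_Calder·MRP = 3.43% − 0.53 × 4.5000% = 1.0450%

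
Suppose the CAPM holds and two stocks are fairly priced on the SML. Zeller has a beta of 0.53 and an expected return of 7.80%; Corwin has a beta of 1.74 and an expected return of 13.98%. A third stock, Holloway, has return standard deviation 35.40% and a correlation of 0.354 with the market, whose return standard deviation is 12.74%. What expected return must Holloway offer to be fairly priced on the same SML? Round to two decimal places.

MRP = (13.98% − 7.80%) / (1.74 − 0.53) = 5.1074%
R_f = 7.80% − 0.53 × 5.1074% = 5.0931%
β_Holloway = ρ·σ_i/σ_m = 0.354 × 35.40 / 12.74 = 0.9836
E(R_Holloway) = R_f + β × MRP = 5.0931% + 0.9836 × 5.1074% = 10.12%

10.12%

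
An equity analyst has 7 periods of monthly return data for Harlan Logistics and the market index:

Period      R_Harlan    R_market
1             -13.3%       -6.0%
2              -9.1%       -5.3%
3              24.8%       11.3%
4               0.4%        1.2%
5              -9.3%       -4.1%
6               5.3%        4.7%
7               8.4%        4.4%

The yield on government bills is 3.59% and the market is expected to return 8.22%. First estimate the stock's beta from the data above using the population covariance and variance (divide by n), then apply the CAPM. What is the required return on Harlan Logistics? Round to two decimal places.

Mean R_i = (-13.3 − 9.1 + 24.8 + 0.4 − 9.3 + 5.3 + 8.4) / 7 = 1.0286%
Mean R_m = (-6.0 − 5.3 + 11.3 + 1.2 − 4.1 + 4.7 + 4.4) / 7 = 0.8857%
Σ(R_i − R̄_i)(R_m − R̄_m) = 502.3729  ⇒  Cov = 502.3729 / 7 = 71.7676
Σ(R_m − R̄_m)² = 245.9886  ⇒  Var(R_m) = 245.9886 / 7 = 35.1412
β = Cov / Var(R_m) = 71.7676 / 35.1412 = 2.0423
MRP = 8.22% − 3.59% = 4.63%
E(R) = R_f + β × MRP = 3.59% + 2.0423 × 4.63% = 13.05%

13.05%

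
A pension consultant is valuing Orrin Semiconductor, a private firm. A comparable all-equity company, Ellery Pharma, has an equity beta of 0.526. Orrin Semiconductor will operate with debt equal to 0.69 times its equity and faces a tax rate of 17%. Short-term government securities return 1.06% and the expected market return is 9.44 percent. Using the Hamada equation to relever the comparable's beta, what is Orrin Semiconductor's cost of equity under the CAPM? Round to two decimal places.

7.99%

β_L = β_U × [1 + (1 − t)(D/E)] = 0.526 × [1 + (1 − 0.17) × 0.69]
    = 0.526 × [1 + 0.83 × 0.69] = 0.526 × 1.5727 = 0.8272
MRP = 9.44% − 1.06% = 8.38%
E(R) = R_f + β_L × MRP = 1.06% + 0.8272 × 8.38% = 7.99%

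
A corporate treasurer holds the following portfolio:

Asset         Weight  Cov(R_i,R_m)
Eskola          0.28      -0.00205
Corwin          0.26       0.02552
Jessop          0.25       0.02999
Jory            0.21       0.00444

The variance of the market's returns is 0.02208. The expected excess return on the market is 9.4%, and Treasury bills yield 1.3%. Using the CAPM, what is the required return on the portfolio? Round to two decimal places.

β_Eskola = -0.00205 / 0.02208 = -0.0928
β_Corwin = 0.02552 / 0.02208 = 1.1558
β_Jessop = 0.02999 / 0.02208 = 1.3582
β_Jory = 0.00444 / 0.02208 = 0.2011
β_P = Σ w_i β_i = 0.28×-0.0928 + 0.26×1.1558 + 0.25×1.3582 + 0.21×0.2011 = 0.6563
E(R_P) = R_f + β_P × MRP = 1.3% + 0.6563 × 9.4% = 7.47%

7.47%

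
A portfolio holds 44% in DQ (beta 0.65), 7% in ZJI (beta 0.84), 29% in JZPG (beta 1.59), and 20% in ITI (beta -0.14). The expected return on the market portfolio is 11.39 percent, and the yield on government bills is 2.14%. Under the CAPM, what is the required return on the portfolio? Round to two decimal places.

β_P = Σ w_i β_i = 0.44×0.65 + 0.07×0.84 + 0.29×1.59 + 0.20×-0.14 = 0.7779
MRP = 11.39% − 2.14% = 9.25%
E(R_P) = R_f + β_P × MRP = 2.14% + 0.7779 × 9.25% = 9.34%

9.34%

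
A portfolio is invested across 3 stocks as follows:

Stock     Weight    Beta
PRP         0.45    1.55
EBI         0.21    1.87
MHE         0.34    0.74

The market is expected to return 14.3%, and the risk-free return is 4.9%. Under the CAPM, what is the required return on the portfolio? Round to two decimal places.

17.51%

β_P = Σ w_i β_i = 0.45×1.55 + 0.21×1.87 + 0.34×0.74 = 1.3418
MRP = 14.3% − 4.9% = 9.40%
E(R_P) = R_f + β_P × MRP = 4.9% + 1.3418 × 9.4% = 17.51%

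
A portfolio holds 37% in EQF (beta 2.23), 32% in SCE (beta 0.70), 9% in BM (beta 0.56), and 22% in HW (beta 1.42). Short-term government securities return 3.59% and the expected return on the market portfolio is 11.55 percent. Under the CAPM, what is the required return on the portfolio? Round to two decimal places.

β_P = Σ w_i β_i = 0.37×2.23 + 0.32×0.70 + 0.09×0.56 + 0.22×1.42 = 1.4119
MRP = 11.55% − 3.59% = 7.96%
E(R_P) = R_f + β_P × MRP = 3.59% + 1.4119 × 7.96% = 14.83%

14.83%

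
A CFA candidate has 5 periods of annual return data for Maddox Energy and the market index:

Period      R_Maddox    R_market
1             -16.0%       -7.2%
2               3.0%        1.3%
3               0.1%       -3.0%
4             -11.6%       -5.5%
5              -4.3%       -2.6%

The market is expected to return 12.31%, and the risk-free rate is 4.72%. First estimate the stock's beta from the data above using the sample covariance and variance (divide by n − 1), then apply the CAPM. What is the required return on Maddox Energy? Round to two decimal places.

Mean R_i = (-16.0 + 3.0 + 0.1 − 11.6 − 4.3) / 5 = -5.7600%
Mean R_m = (-7.2 + 1.3 − 3.0 − 5.5 − 2.6) / 5 = -3.4000%
Σ(R_i − R̄_i)(R_m − R̄_m) = 95.8600  ⇒  Cov = 95.8600 / 4 = 23.9650
Σ(R_m − R̄_m)² = 41.7400  ⇒  Var(R_m) = 41.7400 / 4 = 10.4350
β = Cov / Var(R_m) = 23.9650 / 10.4350 = 2.2966
MRP = 12.31% − 4.72% = 7.59%
E(R) = R_f + β × MRP = 4.72% + 2.2966 × 7.59% = 22.15%

22.15%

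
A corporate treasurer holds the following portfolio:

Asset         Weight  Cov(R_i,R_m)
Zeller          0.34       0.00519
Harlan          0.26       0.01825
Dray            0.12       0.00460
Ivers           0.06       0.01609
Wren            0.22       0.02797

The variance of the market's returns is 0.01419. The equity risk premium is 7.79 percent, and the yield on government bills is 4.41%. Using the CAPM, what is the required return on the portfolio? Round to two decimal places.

12.19%

β_Zeller = 0.00519 / 0.01419 = 0.3658
β_Harlan = 0.01825 / 0.01419 = 1.2861
β_Dray = 0.00460 / 0.01419 = 0.3242
β_Ivers = 0.01609 / 0.01419 = 1.1339
β_Wren = 0.02797 / 0.01419 = 1.9711
β_P = Σ w_i β_i = 0.34×0.3658 + 0.26×1.2861 + 0.12×0.3242 + 0.06×1.1339 + 0.22×1.9711 = 0.9993
E(R_P) = R_f + β_P × MRP = 4.41% + 0.9993 × 7.79% = 12.19%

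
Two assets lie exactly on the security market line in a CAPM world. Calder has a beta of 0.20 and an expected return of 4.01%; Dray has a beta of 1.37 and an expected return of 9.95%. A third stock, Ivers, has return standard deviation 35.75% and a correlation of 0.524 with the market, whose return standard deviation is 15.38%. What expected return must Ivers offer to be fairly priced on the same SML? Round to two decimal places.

9.18%

MRP = (9.95% − 4.01%) / (1.37 − 0.20) = 5.0769%
R_f = 4.01% − 0.20 × 5.0769% = 2.9946%
β_Ivers = ρ·σ_i/σ_m = 0.524 × 35.75 / 15.38 = 1.2180
E(R_Ivers) = R_f + β × MRP = 2.9946% + 1.2180 × 5.0769% = 9.18%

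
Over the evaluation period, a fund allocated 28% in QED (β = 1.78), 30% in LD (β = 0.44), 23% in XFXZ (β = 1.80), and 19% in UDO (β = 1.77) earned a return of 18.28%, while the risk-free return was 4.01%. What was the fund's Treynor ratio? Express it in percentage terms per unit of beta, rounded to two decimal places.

β_P = 0.28×1.78 + 0.30×0.44 + 0.23×1.80 + 0.19×1.77 = 1.3807
Treynor = (R_P − R_f) / β_P = (18.28% − 4.01%) / 1.3807 = 14.27% / 1.3807 = 10.34%

10.34%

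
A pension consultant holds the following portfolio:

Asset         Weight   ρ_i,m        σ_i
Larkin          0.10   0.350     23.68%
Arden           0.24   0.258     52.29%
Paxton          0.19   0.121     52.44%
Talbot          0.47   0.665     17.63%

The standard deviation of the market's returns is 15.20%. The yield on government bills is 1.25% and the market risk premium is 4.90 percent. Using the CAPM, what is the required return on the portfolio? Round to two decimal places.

β_Larkin = 0.350 × 23.68% / 15.20% = 0.5453
β_Arden = 0.258 × 52.29% / 15.20% = 0.8876
β_Paxton = 0.121 × 52.44% / 15.20% = 0.4175
β_Talbot = 0.665 × 17.63% / 15.20% = 0.7713
β_P = Σ w_i β_i = 0.10×0.5453 + 0.24×0.8876 + 0.19×0.4175 + 0.47×0.7713 = 0.7094
E(R_P) = R_f + β_P × MRP = 1.25% + 0.7094 × 4.90% = 4.73%

4.73%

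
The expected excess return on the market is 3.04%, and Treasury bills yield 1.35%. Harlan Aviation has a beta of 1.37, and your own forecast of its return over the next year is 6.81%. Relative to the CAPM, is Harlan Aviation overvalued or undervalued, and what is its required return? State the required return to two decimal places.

Undervalued; required return 5.51%

Required return = R_f + β·MRP = 1.35% + 1.37 × 3.04% = 5.51%
Forecast 6.81% > required 5.51% → the stock plots above the SML → undervalued.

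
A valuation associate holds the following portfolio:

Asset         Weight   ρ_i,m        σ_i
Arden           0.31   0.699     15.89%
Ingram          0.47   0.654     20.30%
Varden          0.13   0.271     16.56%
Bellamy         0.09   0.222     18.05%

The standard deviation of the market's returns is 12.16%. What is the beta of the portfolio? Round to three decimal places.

0.874

β_Arden = 0.699 × 15.89% / 12.16% = 0.9134
β_Ingram = 0.654 × 20.30% / 12.16% = 1.0918
β_Varden = 0.271 × 16.56% / 12.16% = 0.3691
β_Bellamy = 0.222 × 18.05% / 12.16% = 0.3295
β_P = Σ w_i β_i = 0.31×0.9134 + 0.47×1.0918 + 0.13×0.3691 + 0.09×0.3295 = 0.8739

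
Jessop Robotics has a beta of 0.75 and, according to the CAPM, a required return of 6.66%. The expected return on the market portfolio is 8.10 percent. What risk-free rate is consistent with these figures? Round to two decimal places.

2.34%

E(R) = R_f + β(E(R_m) − R_f) = R_f(1 − β) + β·E(R_m)
6.66% = R_f × (1 − 0.75) + 0.75 × 8.10%
6.66% = R_f × 0.25 + 6.0750%
R_f = (6.66% − 6.0750%) / 0.25 = 2.34%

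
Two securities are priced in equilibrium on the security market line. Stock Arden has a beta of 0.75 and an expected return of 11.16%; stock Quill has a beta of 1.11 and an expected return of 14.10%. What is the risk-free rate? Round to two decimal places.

Both satisfy E(R) = R_f + β·MRP, so the slope of the SML is
MRP = (14.10% − 11.16%) / (1.11 − 0.75) = 2.94% / 0.36 = 8.1667%
R_f = E(R_Arden) − β_Arden·MRP = 11.16% − 0.75 × 8.1667% = 5.0350%

5.04%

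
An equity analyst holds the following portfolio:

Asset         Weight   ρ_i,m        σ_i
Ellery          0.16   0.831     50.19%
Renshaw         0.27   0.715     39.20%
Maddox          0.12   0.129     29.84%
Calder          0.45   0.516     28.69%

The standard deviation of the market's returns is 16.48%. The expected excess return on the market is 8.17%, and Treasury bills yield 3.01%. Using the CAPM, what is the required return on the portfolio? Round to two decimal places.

β_Ellery = 0.831 × 50.19% / 16.48% = 2.5308
β_Renshaw = 0.715 × 39.20% / 16.48% = 1.7007
β_Maddox = 0.129 × 29.84% / 16.48% = 0.2336
β_Calder = 0.516 × 28.69% / 16.48% = 0.8983
β_P = Σ w_i β_i = 0.16×2.5308 + 0.27×1.7007 + 0.12×0.2336 + 0.45×0.8983 = 1.2964
E(R_P) = R_f + β_P × MRP = 3.01% + 1.2964 × 8.17% = 13.60%

13.60%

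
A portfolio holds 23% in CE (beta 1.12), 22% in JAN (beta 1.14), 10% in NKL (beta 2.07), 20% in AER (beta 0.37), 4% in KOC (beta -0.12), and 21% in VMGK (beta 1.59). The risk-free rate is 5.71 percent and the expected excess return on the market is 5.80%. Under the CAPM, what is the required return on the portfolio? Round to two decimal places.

12.20%

β_P = Σ w_i β_i = 0.23×1.12 + 0.22×1.14 + 0.10×2.07 + 0.20×0.37 + 0.04×-0.12 + 0.21×1.59 = 1.1185
E(R_P) = R_f + β_P × MRP = 5.71% + 1.1185 × 5.80% = 12.20%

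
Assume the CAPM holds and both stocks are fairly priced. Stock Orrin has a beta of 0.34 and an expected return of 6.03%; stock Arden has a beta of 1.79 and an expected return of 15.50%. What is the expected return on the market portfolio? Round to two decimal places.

10.34%

Both satisfy E(R) = R_f + β·MRP, so the slope of the SML is
MRP = (15.50% − 6.03%) / (1.79 − 0.34) = 9.47% / 1.45 = 6.5310%
R_f = E(R_Orrin) − β_Orrin·MRP = 6.03% − 0.34 × 6.5310% = 3.8095%
E(R_m) = R_f + MRP = 3.8095% + 6.5310% = 10.34%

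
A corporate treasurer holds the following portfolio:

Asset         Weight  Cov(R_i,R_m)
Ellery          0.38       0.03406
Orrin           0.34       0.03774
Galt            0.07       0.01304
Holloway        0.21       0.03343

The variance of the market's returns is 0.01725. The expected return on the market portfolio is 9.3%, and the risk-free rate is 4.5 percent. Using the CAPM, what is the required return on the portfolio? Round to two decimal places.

β_Ellery = 0.03406 / 0.01725 = 1.9745
β_Orrin = 0.03774 / 0.01725 = 2.1878
β_Galt = 0.01304 / 0.01725 = 0.7559
β_Holloway = 0.03343 / 0.01725 = 1.9380
β_P = Σ w_i β_i = 0.38×1.9745 + 0.34×2.1878 + 0.07×0.7559 + 0.21×1.9380 = 1.9541
MRP = 9.3% − 4.5% = 4.80%
E(R_P) = R_f + β_P × MRP = 4.5% + 1.9541 × 4.8% = 13.88%

13.88%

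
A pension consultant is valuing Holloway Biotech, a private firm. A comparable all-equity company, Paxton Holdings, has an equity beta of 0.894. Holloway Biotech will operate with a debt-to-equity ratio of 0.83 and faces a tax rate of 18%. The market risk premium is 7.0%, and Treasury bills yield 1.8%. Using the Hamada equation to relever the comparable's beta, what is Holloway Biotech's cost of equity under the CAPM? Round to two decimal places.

β_L = β_U × [1 + (1 − t)(D/E)] = 0.894 × [1 + (1 − 0.18) × 0.83]
    = 0.894 × [1 + 0.82 × 0.83] = 0.894 × 1.6806 = 1.5025
E(R) = R_f + β_L × MRP = 1.8% + 1.5025 × 7.0% = 12.32%

12.32%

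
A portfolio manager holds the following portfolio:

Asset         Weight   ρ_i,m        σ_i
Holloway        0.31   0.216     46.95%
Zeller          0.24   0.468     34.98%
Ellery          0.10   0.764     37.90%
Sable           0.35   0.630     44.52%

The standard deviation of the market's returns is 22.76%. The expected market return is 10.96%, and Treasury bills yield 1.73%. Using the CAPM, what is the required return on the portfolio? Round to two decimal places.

β_Holloway = 0.216 × 46.95% / 22.76% = 0.4456
β_Zeller = 0.468 × 34.98% / 22.76% = 0.7193
β_Ellery = 0.764 × 37.90% / 22.76% = 1.2722
β_Sable = 0.630 × 44.52% / 22.76% = 1.2323
β_P = Σ w_i β_i = 0.31×0.4456 + 0.24×0.7193 + 0.10×1.2722 + 0.35×1.2323 = 0.8693
MRP = 10.96% − 1.73% = 9.23%
E(R_P) = R_f + β_P × MRP = 1.73% + 0.8693 × 9.23% = 9.75%

9.75%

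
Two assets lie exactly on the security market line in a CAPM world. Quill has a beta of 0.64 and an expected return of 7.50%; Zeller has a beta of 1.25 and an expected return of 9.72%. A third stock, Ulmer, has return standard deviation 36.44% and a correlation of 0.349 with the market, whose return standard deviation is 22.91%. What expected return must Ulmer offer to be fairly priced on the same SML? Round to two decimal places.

7.19%

MRP = (9.72% − 7.50%) / (1.25 − 0.64) = 3.6393%
R_f = 7.50% − 0.64 × 3.6393% = 5.1708%
β_Ulmer = ρ·σ_i/σ_m = 0.349 × 36.44 / 22.91 = 0.5551
E(R_Ulmer) = R_f + β × MRP = 5.1708% + 0.5551 × 3.6393% = 7.19%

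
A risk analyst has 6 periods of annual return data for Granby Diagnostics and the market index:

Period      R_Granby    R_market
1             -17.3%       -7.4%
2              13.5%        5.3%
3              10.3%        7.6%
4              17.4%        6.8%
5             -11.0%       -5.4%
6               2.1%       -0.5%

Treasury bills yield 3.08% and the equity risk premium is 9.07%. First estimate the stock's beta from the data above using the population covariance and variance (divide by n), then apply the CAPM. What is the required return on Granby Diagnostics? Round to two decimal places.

Mean R_i = (-17.3 + 13.5 + 10.3 + 17.4 − 11.0 + 2.1) / 6 = 2.5000%
Mean R_m = (-7.4 + 5.3 + 7.6 + 6.8 − 5.4 − 0.5) / 6 = 1.0667%
Σ(R_i − R̄_i)(R_m − R̄_m) = 438.5200  ⇒  Cov = 438.5200 / 6 = 73.0867
Σ(R_m − R̄_m)² = 209.4333  ⇒  Var(R_m) = 209.4333 / 6 = 34.9056
β = Cov / Var(R_m) = 73.0867 / 34.9056 = 2.0938
E(R) = R_f + β × MRP = 3.08% + 2.0938 × 9.07% = 22.07%

22.07%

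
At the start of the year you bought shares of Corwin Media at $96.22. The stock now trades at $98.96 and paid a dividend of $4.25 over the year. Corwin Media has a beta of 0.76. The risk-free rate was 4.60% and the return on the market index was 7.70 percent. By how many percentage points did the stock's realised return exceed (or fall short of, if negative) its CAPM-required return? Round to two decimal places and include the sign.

Realised HPR = (P1 + D1 − P0) / P0 = (98.96 + 4.25 − 96.22) / 96.22 = 6.99 / 96.22 = 7.2646%
MRP = 7.70% − 4.60% = 3.10%
CAPM required = R_f + β·MRP = 4.60% + 0.76 × 3.10% = 6.9560%
α = realised − required = 7.2646% − 6.9560% = +0.31%

+0.31%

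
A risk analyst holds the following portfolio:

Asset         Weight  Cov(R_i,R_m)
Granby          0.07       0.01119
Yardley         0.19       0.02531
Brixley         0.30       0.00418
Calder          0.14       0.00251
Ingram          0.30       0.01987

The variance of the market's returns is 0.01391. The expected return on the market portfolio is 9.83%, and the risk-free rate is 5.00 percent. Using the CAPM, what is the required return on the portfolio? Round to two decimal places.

9.57%

β_Granby = 0.01119 / 0.01391 = 0.8045
β_Yardley = 0.02531 / 0.01391 = 1.8196
β_Brixley = 0.00418 / 0.01391 = 0.3005
β_Calder = 0.00251 / 0.01391 = 0.1804
β_Ingram = 0.01987 / 0.01391 = 1.4285
β_P = Σ w_i β_i = 0.07×0.8045 + 0.19×1.8196 + 0.30×0.3005 + 0.14×0.1804 + 0.30×1.4285 = 0.9460
MRP = 9.83% − 5.00% = 4.83%
E(R_P) = R_f + β_P × MRP = 5.00% + 0.9460 × 4.83% = 9.57%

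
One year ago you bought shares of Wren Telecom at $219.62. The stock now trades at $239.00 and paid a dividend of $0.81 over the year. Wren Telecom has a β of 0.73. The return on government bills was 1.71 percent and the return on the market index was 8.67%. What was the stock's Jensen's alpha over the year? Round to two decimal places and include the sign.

+2.40%

Realised HPR = (P1 + D1 − P0) / P0 = (239.00 + 0.81 − 219.62) / 219.62 = 20.19 / 219.62 = 9.1932%
MRP = 8.67% − 1.71% = 6.96%
CAPM required = R_f + β·MRP = 1.71% + 0.73 × 6.96% = 6.7908%
α = realised − required = 9.1932% − 6.7908% = +2.40%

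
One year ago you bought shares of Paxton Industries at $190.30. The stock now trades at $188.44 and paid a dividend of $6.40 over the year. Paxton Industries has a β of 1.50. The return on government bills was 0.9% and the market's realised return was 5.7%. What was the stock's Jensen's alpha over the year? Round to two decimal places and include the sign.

-5.71%

Realised HPR = (P1 + D1 − P0) / P0 = (188.44 + 6.40 − 190.30) / 190.30 = 4.54 / 190.30 = 2.3857%
MRP = 5.7% − 0.9% = 4.80%
CAPM required = R_f + β·MRP = 0.9% + 1.50 × 4.8% = 8.1000%
α = realised − required = 2.3857% − 8.1000% = -5.71%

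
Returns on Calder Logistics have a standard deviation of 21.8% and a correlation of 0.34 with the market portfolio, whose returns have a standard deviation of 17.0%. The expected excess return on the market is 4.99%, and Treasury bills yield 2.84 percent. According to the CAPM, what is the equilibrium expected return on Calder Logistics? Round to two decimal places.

5.02%

β = ρ × σ_i / σ_m = 0.34 × 21.8% / 17.0% = 0.4360
E(R) = 2.84% + 0.4360 × 4.99% = 5.02%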